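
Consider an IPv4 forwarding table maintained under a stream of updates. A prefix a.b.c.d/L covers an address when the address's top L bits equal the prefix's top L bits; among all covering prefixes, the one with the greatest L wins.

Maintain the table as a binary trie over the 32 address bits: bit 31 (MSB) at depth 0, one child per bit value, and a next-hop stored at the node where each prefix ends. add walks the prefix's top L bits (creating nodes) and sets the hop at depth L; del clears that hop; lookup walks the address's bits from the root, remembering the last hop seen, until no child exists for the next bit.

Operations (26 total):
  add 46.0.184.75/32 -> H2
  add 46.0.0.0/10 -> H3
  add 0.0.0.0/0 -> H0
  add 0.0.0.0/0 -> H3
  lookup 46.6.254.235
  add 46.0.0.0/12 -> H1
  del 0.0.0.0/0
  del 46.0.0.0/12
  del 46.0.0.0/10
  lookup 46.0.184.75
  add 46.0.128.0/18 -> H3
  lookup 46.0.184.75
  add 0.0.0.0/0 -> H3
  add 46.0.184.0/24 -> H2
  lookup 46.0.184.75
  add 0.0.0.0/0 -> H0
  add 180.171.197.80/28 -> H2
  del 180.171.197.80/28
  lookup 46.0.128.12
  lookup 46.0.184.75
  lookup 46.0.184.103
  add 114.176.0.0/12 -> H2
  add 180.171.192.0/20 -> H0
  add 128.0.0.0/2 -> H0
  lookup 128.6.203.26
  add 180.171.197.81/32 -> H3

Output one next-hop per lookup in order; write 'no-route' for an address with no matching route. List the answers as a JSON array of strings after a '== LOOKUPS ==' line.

Apply in order:
  add 46.0.184.75/32 -> H2 at depth 32
  add 46.0.0.0/10 -> H3 at depth 10
  add 0.0.0.0/0 -> H0 at depth 0
  add 0.0.0.0/0 -> H3 at depth 0
  ? 46.6.254.235  path d0:H3→d1:-→d2:-→d3:-→d4:-→d5:-→d6:-→d7:-→d8:-→d9:-→d10:H3→d11:-→d12:-→d13:-  best=H3
  add 46.0.0.0/12 -> H1 at depth 12
  del 0.0.0.0/0 (clear depth 0)
  del 46.0.0.0/12 (clear depth 12)
  del 46.0.0.0/10 (clear depth 10)
  ? 46.0.184.75  path d0:-→d1:-→d2:-→d3:-→d4:-→d5:-→d6:-→d7:-→d8:-→d9:-→d10:-→d11:-→d12:-→d13:-→d14:-→d15:-→d16:-→d17:-→d18:-→d19:-→d20:-→d21:-→d22:-→d23:-→d24:-→d25:-→d26:-→d27:-→d28:-→d29:-→d30:-→d31:-→d32:H2  best=H2
  add 46.0.128.0/18 -> H3 at depth 18
  ? 46.0.184.75  path d0:-→d1:-→d2:-→d3:-→d4:-→d5:-→d6:-→d7:-→d8:-→d9:-→d10:-→d11:-→d12:-→d13:-→d14:-→d15:-→d16:-→d17:-→d18:H3→d19:-→d20:-→d21:-→d22:-→d23:-→d24:-→d25:-→d26:-→d27:-→d28:-→d29:-→d30:-→d31:-→d32:H2  best=H2
  add 0.0.0.0/0 -> H3 at depth 0
  add 46.0.184.0/24 -> H2 at depth 24
  ? 46.0.184.75  path d0:H3→d1:-→d2:-→d3:-→d4:-→d5:-→d6:-→d7:-→d8:-→d9:-→d10:-→d11:-→d12:-→d13:-→d14:-→d15:-→d16:-→d17:-→d18:H3→d19:-→d20:-→d21:-→d22:-→d23:-→d24:H2→d25:-→d26:-→d27:-→d28:-→d29:-→d30:-→d31:-→d32:H2  best=H2
  add 0.0.0.0/0 -> H0 at depth 0
  add 180.171.197.80/28 -> H2 at depth 28
  del 180.171.197.80/28 (clear depth 28)
  ? 46.0.128.12  path d0:H0→d1:-→d2:-→d3:-→d4:-→d5:-→d6:-→d7:-→d8:-→d9:-→d10:-→d11:-→d12:-→d13:-→d14:-→d15:-→d16:-→d17:-→d18:H3  best=H3
  ? 46.0.184.75  path d0:H0→d1:-→d2:-→d3:-→d4:-→d5:-→d6:-→d7:-→d8:-→d9:-→d10:-→d11:-→d12:-→d13:-→d14:-→d15:-→d16:-→d17:-→d18:H3→d19:-→d20:-→d21:-→d22:-→d23:-→d24:H2→d25:-→d26:-→d27:-→d28:-→d29:-→d30:-→d31:-→d32:H2  best=H2
  ? 46.0.184.103  path d0:H0→d1:-→d2:-→d3:-→d4:-→d5:-→d6:-→d7:-→d8:-→d9:-→d10:-→d11:-→d12:-→d13:-→d14:-→d15:-→d16:-→d17:-→d18:H3→d19:-→d20:-→d21:-→d22:-→d23:-→d24:H2→d25:-→d26:-  best=H2
  add 114.176.0.0/12 -> H2 at depth 12
  add 180.171.192.0/20 -> H0 at depth 20
  add 128.0.0.0/2 -> H0 at depth 2
  ? 128.6.203.26  path d0:H0→d1:-→d2:H0  best=H0
  add 180.171.197.81/32 -> H3 at depth 32

== LOOKUPS ==
["H3","H2","H2","H2","H3","H2","H2","H0"]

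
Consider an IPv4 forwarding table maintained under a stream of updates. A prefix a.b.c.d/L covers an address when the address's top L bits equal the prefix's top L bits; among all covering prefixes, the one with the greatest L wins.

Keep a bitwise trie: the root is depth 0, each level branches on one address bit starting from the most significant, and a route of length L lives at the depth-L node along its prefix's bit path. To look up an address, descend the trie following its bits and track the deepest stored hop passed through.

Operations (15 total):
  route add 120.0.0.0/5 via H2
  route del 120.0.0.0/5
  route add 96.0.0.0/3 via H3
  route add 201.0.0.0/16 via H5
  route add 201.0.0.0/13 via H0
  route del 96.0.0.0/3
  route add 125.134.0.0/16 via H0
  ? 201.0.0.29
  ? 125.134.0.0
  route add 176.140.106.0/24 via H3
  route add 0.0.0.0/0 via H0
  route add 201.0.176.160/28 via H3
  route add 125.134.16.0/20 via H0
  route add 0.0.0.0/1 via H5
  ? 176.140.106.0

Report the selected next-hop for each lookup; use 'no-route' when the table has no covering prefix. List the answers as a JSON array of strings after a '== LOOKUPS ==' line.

Process each operation:
  + 120.0.0.0/5 (H2) depth=5
  del 120.0.0.0/5 (clear depth 5)
  + 96.0.0.0/3 (H3) depth=3
  + 201.0.0.0/16 (H5) depth=16
  + 201.0.0.0/13 (H0) depth=13
  del 96.0.0.0/3 (clear depth 3)
  + 125.134.0.0/16 (H0) depth=16
  ? 201.0.0.29  path d0:-→d1:-→d2:-→d3:-→d4:-→d5:-→d6:-→d7:-→d8:-→d9:-→d10:-→d11:-→d12:-→d13:H0→d14:-→d15:-→d16:H5  best=H5
  ? 125.134.0.0  path d0:-→d1:-→d2:-→d3:-→d4:-→d5:-→d6:-→d7:-→d8:-→d9:-→d10:-→d11:-→d12:-→d13:-→d14:-→d15:-→d16:H0  best=H0
  + 176.140.106.0/24 (H3) depth=24
  + 0.0.0.0/0 (H0) depth=0
  + 201.0.176.160/28 (H3) depth=28
  + 125.134.16.0/20 (H0) depth=20
  + 0.0.0.0/1 (H5) depth=1
  ? 176.140.106.0  path d0:H0→d1:-→d2:-→d3:-→d4:-→d5:-→d6:-→d7:-→d8:-→d9:-→d10:-→d11:-→d12:-→d13:-→d14:-→d15:-→d16:-→d17:-→d18:-→d19:-→d20:-→d21:-→d22:-→d23:-→d24:H3  best=H3

== LOOKUPS ==
["H5","H0","H3"]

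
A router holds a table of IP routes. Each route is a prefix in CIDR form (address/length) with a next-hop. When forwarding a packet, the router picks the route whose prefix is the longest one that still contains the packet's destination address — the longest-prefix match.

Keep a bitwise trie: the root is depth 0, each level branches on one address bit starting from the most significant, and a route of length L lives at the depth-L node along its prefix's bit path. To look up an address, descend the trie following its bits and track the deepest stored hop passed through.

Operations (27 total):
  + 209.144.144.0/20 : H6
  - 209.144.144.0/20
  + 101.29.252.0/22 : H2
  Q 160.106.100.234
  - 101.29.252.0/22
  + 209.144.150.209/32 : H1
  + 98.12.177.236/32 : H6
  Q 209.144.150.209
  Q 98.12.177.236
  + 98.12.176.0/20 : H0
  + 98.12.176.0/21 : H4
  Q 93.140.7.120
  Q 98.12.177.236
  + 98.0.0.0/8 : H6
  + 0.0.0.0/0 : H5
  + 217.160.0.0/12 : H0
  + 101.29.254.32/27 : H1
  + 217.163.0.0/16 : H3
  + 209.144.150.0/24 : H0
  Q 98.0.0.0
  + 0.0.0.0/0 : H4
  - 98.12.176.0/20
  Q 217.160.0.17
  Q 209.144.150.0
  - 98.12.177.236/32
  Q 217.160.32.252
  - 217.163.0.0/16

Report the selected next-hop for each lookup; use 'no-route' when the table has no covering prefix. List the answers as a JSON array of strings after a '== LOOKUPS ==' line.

Process each operation:
  add 209.144.144.0/20 -> H6 at depth 20
  del 209.144.144.0/20 (clear depth 20)
  add 101.29.252.0/22 -> H2 at depth 22
  lookup 160.106.100.234: bits 1 walk d0:-→d1:- -> no-route
  del 101.29.252.0/22 (clear depth 22)
  add 209.144.150.209/32 -> H1 at depth 32
  add 98.12.177.236/32 -> H6 at depth 32
  lookup 209.144.150.209: bits 11010001100100001001011011010001 walk d0:-→d1:-→d2:-→d3:-→d4:-→d5:-→d6:-→d7:-→d8:-→d9:-→d10:-→d11:-→d12:-→d13:-→d14:-→d15:-→d16:-→d17:-→d18:-→d19:-→d20:-→d21:-→d22:-→d23:-→d24:-→d25:-→d26:-→d27:-→d28:-→d29:-→d30:-→d31:-→d32:H1 -> H1
  lookup 98.12.177.236: bits 01100010000011001011000111101100 walk d0:-→d1:-→d2:-→d3:-→d4:-→d5:-→d6:-→d7:-→d8:-→d9:-→d10:-→d11:-→d12:-→d13:-→d14:-→d15:-→d16:-→d17:-→d18:-→d19:-→d20:-→d21:-→d22:-→d23:-→d24:-→d25:-→d26:-→d27:-→d28:-→d29:-→d30:-→d31:-→d32:H6 -> H6
  add 98.12.176.0/20 -> H0 at depth 20
  add 98.12.176.0/21 -> H4 at depth 21
  lookup 93.140.7.120: bits 01 walk d0:-→d1:-→d2:- -> no-route
  lookup 98.12.177.236: bits 01100010000011001011000111101100 walk d0:-→d1:-→d2:-→d3:-→d4:-→d5:-→d6:-→d7:-→d8:-→d9:-→d10:-→d11:-→d12:-→d13:-→d14:-→d15:-→d16:-→d17:-→d18:-→d19:-→d20:H0→d21:H4→d22:-→d23:-→d24:-→d25:-→d26:-→d27:-→d28:-→d29:-→d30:-→d31:-→d32:H6 -> H6
  add 98.0.0.0/8 -> H6 at depth 8
  add 0.0.0.0/0 -> H5 at depth 0
  add 217.160.0.0/12 -> H0 at depth 12
  add 101.29.254.32/27 -> H1 at depth 27
  add 217.163.0.0/16 -> H3 at depth 16
  add 209.144.150.0/24 -> H0 at depth 24
  lookup 98.0.0.0: bits 011000100000 walk d0:H5→d1:-→d2:-→d3:-→d4:-→d5:-→d6:-→d7:-→d8:H6→d9:-→d10:-→d11:-→d12:- -> H6
  add 0.0.0.0/0 -> H4 at depth 0
  del 98.12.176.0/20 (clear depth 20)
  lookup 217.160.0.17: bits 11011001101000 walk d0:H4→d1:-→d2:-→d3:-→d4:-→d5:-→d6:-→d7:-→d8:-→d9:-→d10:-→d11:-→d12:H0→d13:-→d14:- -> H0
  lookup 209.144.150.0: bits 110100011001000010010110 walk d0:H4→d1:-→d2:-→d3:-→d4:-→d5:-→d6:-→d7:-→d8:-→d9:-→d10:-→d11:-→d12:-→d13:-→d14:-→d15:-→d16:-→d17:-→d18:-→d19:-→d20:-→d21:-→d22:-→d23:-→d24:H0 -> H0
  del 98.12.177.236/32 (clear depth 32)
  lookup 217.160.32.252: bits 11011001101000 walk d0:H4→d1:-→d2:-→d3:-→d4:-→d5:-→d6:-→d7:-→d8:-→d9:-→d10:-→d11:-→d12:H0→d13:-→d14:- -> H0
  del 217.163.0.0/16 (clear depth 16)

== LOOKUPS ==
["no-route","H1","H6","no-route","H6","H6","H0","H0","H0"]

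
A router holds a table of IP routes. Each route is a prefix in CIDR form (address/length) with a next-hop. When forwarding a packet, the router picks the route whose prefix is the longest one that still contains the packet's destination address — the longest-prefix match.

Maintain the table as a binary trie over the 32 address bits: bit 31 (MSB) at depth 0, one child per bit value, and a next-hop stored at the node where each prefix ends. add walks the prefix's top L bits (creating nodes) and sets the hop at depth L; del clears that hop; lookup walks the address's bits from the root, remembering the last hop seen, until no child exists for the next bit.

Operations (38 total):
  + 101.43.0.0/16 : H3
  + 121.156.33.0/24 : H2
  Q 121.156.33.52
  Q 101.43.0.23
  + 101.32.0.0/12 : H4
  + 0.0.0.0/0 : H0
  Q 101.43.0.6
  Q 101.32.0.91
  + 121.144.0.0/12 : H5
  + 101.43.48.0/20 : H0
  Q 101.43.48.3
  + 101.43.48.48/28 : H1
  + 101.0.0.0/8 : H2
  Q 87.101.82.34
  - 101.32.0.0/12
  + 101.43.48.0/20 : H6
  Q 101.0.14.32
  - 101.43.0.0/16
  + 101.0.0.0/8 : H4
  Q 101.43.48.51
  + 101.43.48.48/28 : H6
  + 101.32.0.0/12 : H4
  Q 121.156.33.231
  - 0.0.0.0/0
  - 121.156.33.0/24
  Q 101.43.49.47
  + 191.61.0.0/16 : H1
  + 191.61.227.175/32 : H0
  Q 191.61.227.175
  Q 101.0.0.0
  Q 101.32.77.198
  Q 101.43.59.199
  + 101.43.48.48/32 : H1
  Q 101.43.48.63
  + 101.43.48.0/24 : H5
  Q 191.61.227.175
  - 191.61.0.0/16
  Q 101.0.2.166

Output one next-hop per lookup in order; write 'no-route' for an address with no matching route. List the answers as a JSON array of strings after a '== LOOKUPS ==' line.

Apply in order:
  + 101.43.0.0/16 (H3) depth=16
  + 121.156.33.0/24 (H2) depth=24
  lookup 121.156.33.52: bits 011110011001110000100001 walk d0:-→d1:-→d2:-→d3:-→d4:-→d5:-→d6:-→d7:-→d8:-→d9:-→d10:-→d11:-→d12:-→d13:-→d14:-→d15:-→d16:-→d17:-→d18:-→d19:-→d20:-→d21:-→d22:-→d23:-→d24:H2 -> H2
  lookup 101.43.0.23: bits 0110010100101011 walk d0:-→d1:-→d2:-→d3:-→d4:-→d5:-→d6:-→d7:-→d8:-→d9:-→d10:-→d11:-→d12:-→d13:-→d14:-→d15:-→d16:H3 -> H3
  + 101.32.0.0/12 (H4) depth=12
  + 0.0.0.0/0 (H0) depth=0
  lookup 101.43.0.6: bits 0110010100101011 walk d0:H0→d1:-→d2:-→d3:-→d4:-→d5:-→d6:-→d7:-→d8:-→d9:-→d10:-→d11:-→d12:H4→d13:-→d14:-→d15:-→d16:H3 -> H3
  lookup 101.32.0.91: bits 011001010010 walk d0:H0→d1:-→d2:-→d3:-→d4:-→d5:-→d6:-→d7:-→d8:-→d9:-→d10:-→d11:-→d12:H4 -> H4
  + 121.144.0.0/12 (H5) depth=12
  + 101.43.48.0/20 (H0) depth=20
  lookup 101.43.48.3: bits 01100101001010110011 walk d0:H0→d1:-→d2:-→d3:-→d4:-→d5:-→d6:-→d7:-→d8:-→d9:-→d10:-→d11:-→d12:H4→d13:-→d14:-→d15:-→d16:H3→d17:-→d18:-→d19:-→d20:H0 -> H0
  + 101.43.48.48/28 (H1) depth=28
  + 101.0.0.0/8 (H2) depth=8
  lookup 87.101.82.34: bits 01 walk d0:H0→d1:-→d2:- -> H0
  - 101.32.0.0/12 clear@12
  + 101.43.48.0/20 (H6) depth=20
  lookup 101.0.14.32: bits 0110010100 walk d0:H0→d1:-→d2:-→d3:-→d4:-→d5:-→d6:-→d7:-→d8:H2→d9:-→d10:- -> H2
  - 101.43.0.0/16 clear@16
  + 101.0.0.0/8 (H4) depth=8
  lookup 101.43.48.51: bits 0110010100101011001100000011 walk d0:H0→d1:-→d2:-→d3:-→d4:-→d5:-→d6:-→d7:-→d8:H4→d9:-→d10:-→d11:-→d12:-→d13:-→d14:-→d15:-→d16:-→d17:-→d18:-→d19:-→d20:H6→d21:-→d22:-→d23:-→d24:-→d25:-→d26:-→d27:-→d28:H1 -> H1
  + 101.43.48.48/28 (H6) depth=28
  + 101.32.0.0/12 (H4) depth=12
  lookup 121.156.33.231: bits 011110011001110000100001 walk d0:H0→d1:-→d2:-→d3:-→d4:-→d5:-→d6:-→d7:-→d8:-→d9:-→d10:-→d11:-→d12:H5→d13:-→d14:-→d15:-→d16:-→d17:-→d18:-→d19:-→d20:-→d21:-→d22:-→d23:-→d24:H2 -> H2
  - 0.0.0.0/0 clear@0
  - 121.156.33.0/24 clear@24
  lookup 101.43.49.47: bits 01100101001010110011000 walk d0:-→d1:-→d2:-→d3:-→d4:-→d5:-→d6:-→d7:-→d8:H4→d9:-→d10:-→d11:-→d12:H4→d13:-→d14:-→d15:-→d16:-→d17:-→d18:-→d19:-→d20:H6→d21:-→d22:-→d23:- -> H6
  + 191.61.0.0/16 (H1) depth=16
  + 191.61.227.175/32 (H0) depth=32
  lookup 191.61.227.175: bits 10111111001111011110001110101111 walk d0:-→d1:-→d2:-→d3:-→d4:-→d5:-→d6:-→d7:-→d8:-→d9:-→d10:-→d11:-→d12:-→d13:-→d14:-→d15:-→d16:H1→d17:-→d18:-→d19:-→d20:-→d21:-→d22:-→d23:-→d24:-→d25:-→d26:-→d27:-→d28:-→d29:-→d30:-→d31:-→d32:H0 -> H0
  lookup 101.0.0.0: bits 0110010100 walk d0:-→d1:-→d2:-→d3:-→d4:-→d5:-→d6:-→d7:-→d8:H4→d9:-→d10:- -> H4
  lookup 101.32.77.198: bits 011001010010 walk d0:-→d1:-→d2:-→d3:-→d4:-→d5:-→d6:-→d7:-→d8:H4→d9:-→d10:-→d11:-→d12:H4 -> H4
  lookup 101.43.59.199: bits 01100101001010110011 walk d0:-→d1:-→d2:-→d3:-→d4:-→d5:-→d6:-→d7:-→d8:H4→d9:-→d10:-→d11:-→d12:H4→d13:-→d14:-→d15:-→d16:-→d17:-→d18:-→d19:-→d20:H6 -> H6
  + 101.43.48.48/32 (H1) depth=32
  lookup 101.43.48.63: bits 0110010100101011001100000011 walk d0:-→d1:-→d2:-→d3:-→d4:-→d5:-→d6:-→d7:-→d8:H4→d9:-→d10:-→d11:-→d12:H4→d13:-→d14:-→d15:-→d16:-→d17:-→d18:-→d19:-→d20:H6→d21:-→d22:-→d23:-→d24:-→d25:-→d26:-→d27:-→d28:H6 -> H6
  + 101.43.48.0/24 (H5) depth=24
  lookup 191.61.227.175: bits 10111111001111011110001110101111 walk d0:-→d1:-→d2:-→d3:-→d4:-→d5:-→d6:-→d7:-→d8:-→d9:-→d10:-→d11:-→d12:-→d13:-→d14:-→d15:-→d16:H1→d17:-→d18:-→d19:-→d20:-→d21:-→d22:-→d23:-→d24:-→d25:-→d26:-→d27:-→d28:-→d29:-→d30:-→d31:-→d32:H0 -> H0
  - 191.61.0.0/16 clear@16
  lookup 101.0.2.166: bits 0110010100 walk d0:-→d1:-→d2:-→d3:-→d4:-→d5:-→d6:-→d7:-→d8:H4→d9:-→d10:- -> H4

== LOOKUPS ==
["H2","H3","H3","H4","H0","H0","H2","H1","H2","H6","H0","H4","H4","H6","H6","H0","H4"]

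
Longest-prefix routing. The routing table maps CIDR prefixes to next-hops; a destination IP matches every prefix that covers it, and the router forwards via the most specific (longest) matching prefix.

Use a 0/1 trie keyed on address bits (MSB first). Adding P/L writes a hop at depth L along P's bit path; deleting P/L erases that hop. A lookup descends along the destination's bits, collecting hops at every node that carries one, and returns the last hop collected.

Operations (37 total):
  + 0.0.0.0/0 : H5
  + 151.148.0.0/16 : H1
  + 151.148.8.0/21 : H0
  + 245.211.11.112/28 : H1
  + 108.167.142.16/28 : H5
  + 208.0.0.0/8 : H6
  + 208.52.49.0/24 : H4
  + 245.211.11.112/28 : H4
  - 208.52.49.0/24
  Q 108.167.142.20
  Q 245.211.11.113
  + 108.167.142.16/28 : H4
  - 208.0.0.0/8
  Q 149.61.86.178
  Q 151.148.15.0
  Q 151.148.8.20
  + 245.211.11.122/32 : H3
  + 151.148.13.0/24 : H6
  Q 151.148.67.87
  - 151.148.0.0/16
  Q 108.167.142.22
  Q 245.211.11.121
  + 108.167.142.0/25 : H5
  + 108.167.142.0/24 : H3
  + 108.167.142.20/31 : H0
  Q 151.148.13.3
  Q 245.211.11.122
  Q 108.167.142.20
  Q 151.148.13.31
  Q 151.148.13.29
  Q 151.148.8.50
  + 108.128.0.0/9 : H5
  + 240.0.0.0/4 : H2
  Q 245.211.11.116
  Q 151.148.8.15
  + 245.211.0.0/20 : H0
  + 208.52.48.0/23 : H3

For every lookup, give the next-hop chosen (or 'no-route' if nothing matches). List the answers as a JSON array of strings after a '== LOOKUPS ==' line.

Process each operation:
  + 0.0.0.0/0 (H5) depth=0
  + 151.148.0.0/16 (H1) depth=16
  + 151.148.8.0/21 (H0) depth=21
  + 245.211.11.112/28 (H1) depth=28
  + 108.167.142.16/28 (H5) depth=28
  + 208.0.0.0/8 (H6) depth=8
  + 208.52.49.0/24 (H4) depth=24
  + 245.211.11.112/28 (H4) depth=28
  del 208.52.49.0/24 (clear depth 24)
  lookup 108.167.142.20: bits 0110110010100111100011100001 walk d0:H5→d1:-→d2:-→d3:-→d4:-→d5:-→d6:-→d7:-→d8:-→d9:-→d10:-→d11:-→d12:-→d13:-→d14:-→d15:-→d16:-→d17:-→d18:-→d19:-→d20:-→d21:-→d22:-→d23:-→d24:-→d25:-→d26:-→d27:-→d28:H5 -> H5
  lookup 245.211.11.113: bits 1111010111010011000010110111 walk d0:H5→d1:-→d2:-→d3:-→d4:-→d5:-→d6:-→d7:-→d8:-→d9:-→d10:-→d11:-→d12:-→d13:-→d14:-→d15:-→d16:-→d17:-→d18:-→d19:-→d20:-→d21:-→d22:-→d23:-→d24:-→d25:-→d26:-→d27:-→d28:H4 -> H4
  + 108.167.142.16/28 (H4) depth=28
  del 208.0.0.0/8 (clear depth 8)
  lookup 149.61.86.178: bits 100101 walk d0:H5→d1:-→d2:-→d3:-→d4:-→d5:-→d6:- -> H5
  lookup 151.148.15.0: bits 100101111001010000001 walk d0:H5→d1:-→d2:-→d3:-→d4:-→d5:-→d6:-→d7:-→d8:-→d9:-→d10:-→d11:-→d12:-→d13:-→d14:-→d15:-→d16:H1→d17:-→d18:-→d19:-→d20:-→d21:H0 -> H0
  lookup 151.148.8.20: bits 100101111001010000001 walk d0:H5→d1:-→d2:-→d3:-→d4:-→d5:-→d6:-→d7:-→d8:-→d9:-→d10:-→d11:-→d12:-→d13:-→d14:-→d15:-→d16:H1→d17:-→d18:-→d19:-→d20:-→d21:H0 -> H0
  + 245.211.11.122/32 (H3) depth=32
  + 151.148.13.0/24 (H6) depth=24
  lookup 151.148.67.87: bits 10010111100101000 walk d0:H5→d1:-→d2:-→d3:-→d4:-→d5:-→d6:-→d7:-→d8:-→d9:-→d10:-→d11:-→d12:-→d13:-→d14:-→d15:-→d16:H1→d17:- -> H1
  del 151.148.0.0/16 (clear depth 16)
  lookup 108.167.142.22: bits 0110110010100111100011100001 walk d0:H5→d1:-→d2:-→d3:-→d4:-→d5:-→d6:-→d7:-→d8:-→d9:-→d10:-→d11:-→d12:-→d13:-→d14:-→d15:-→d16:-→d17:-→d18:-→d19:-→d20:-→d21:-→d22:-→d23:-→d24:-→d25:-→d26:-→d27:-→d28:H4 -> H4
  lookup 245.211.11.121: bits 111101011101001100001011011110 walk d0:H5→d1:-→d2:-→d3:-→d4:-→d5:-→d6:-→d7:-→d8:-→d9:-→d10:-→d11:-→d12:-→d13:-→d14:-→d15:-→d16:-→d17:-→d18:-→d19:-→d20:-→d21:-→d22:-→d23:-→d24:-→d25:-→d26:-→d27:-→d28:H4→d29:-→d30:- -> H4
  + 108.167.142.0/25 (H5) depth=25
  + 108.167.142.0/24 (H3) depth=24
  + 108.167.142.20/31 (H0) depth=31
  lookup 151.148.13.3: bits 100101111001010000001101 walk d0:H5→d1:-→d2:-→d3:-→d4:-→d5:-→d6:-→d7:-→d8:-→d9:-→d10:-→d11:-→d12:-→d13:-→d14:-→d15:-→d16:-→d17:-→d18:-→d19:-→d20:-→d21:H0→d22:-→d23:-→d24:H6 -> H6
  lookup 245.211.11.122: bits 11110101110100110000101101111010 walk d0:H5→d1:-→d2:-→d3:-→d4:-→d5:-→d6:-→d7:-→d8:-→d9:-→d10:-→d11:-→d12:-→d13:-→d14:-→d15:-→d16:-→d17:-→d18:-→d19:-→d20:-→d21:-→d22:-→d23:-→d24:-→d25:-→d26:-→d27:-→d28:H4→d29:-→d30:-→d31:-→d32:H3 -> H3
  lookup 108.167.142.20: bits 0110110010100111100011100001010 walk d0:H5→d1:-→d2:-→d3:-→d4:-→d5:-→d6:-→d7:-→d8:-→d9:-→d10:-→d11:-→d12:-→d13:-→d14:-→d15:-→d16:-→d17:-→d18:-→d19:-→d20:-→d21:-→d22:-→d23:-→d24:H3→d25:H5→d26:-→d27:-→d28:H4→d29:-→d30:-→d31:H0 -> H0
  lookup 151.148.13.31: bits 100101111001010000001101 walk d0:H5→d1:-→d2:-→d3:-→d4:-→d5:-→d6:-→d7:-→d8:-→d9:-→d10:-→d11:-→d12:-→d13:-→d14:-→d15:-→d16:-→d17:-→d18:-→d19:-→d20:-→d21:H0→d22:-→d23:-→d24:H6 -> H6
  lookup 151.148.13.29: bits 100101111001010000001101 walk d0:H5→d1:-→d2:-→d3:-→d4:-→d5:-→d6:-→d7:-→d8:-→d9:-→d10:-→d11:-→d12:-→d13:-→d14:-→d15:-→d16:-→d17:-→d18:-→d19:-→d20:-→d21:H0→d22:-→d23:-→d24:H6 -> H6
  lookup 151.148.8.50: bits 100101111001010000001 walk d0:H5→d1:-→d2:-→d3:-→d4:-→d5:-→d6:-→d7:-→d8:-→d9:-→d10:-→d11:-→d12:-→d13:-→d14:-→d15:-→d16:-→d17:-→d18:-→d19:-→d20:-→d21:H0 -> H0
  + 108.128.0.0/9 (H5) depth=9
  + 240.0.0.0/4 (H2) depth=4
  lookup 245.211.11.116: bits 1111010111010011000010110111 walk d0:H5→d1:-→d2:-→d3:-→d4:H2→d5:-→d6:-→d7:-→d8:-→d9:-→d10:-→d11:-→d12:-→d13:-→d14:-→d15:-→d16:-→d17:-→d18:-→d19:-→d20:-→d21:-→d22:-→d23:-→d24:-→d25:-→d26:-→d27:-→d28:H4 -> H4
  lookup 151.148.8.15: bits 100101111001010000001 walk d0:H5→d1:-→d2:-→d3:-→d4:-→d5:-→d6:-→d7:-→d8:-→d9:-→d10:-→d11:-→d12:-→d13:-→d14:-→d15:-→d16:-→d17:-→d18:-→d19:-→d20:-→d21:H0 -> H0
  + 245.211.0.0/20 (H0) depth=20
  + 208.52.48.0/23 (H3) depth=23

== LOOKUPS ==
["H5","H4","H5","H0","H0","H1","H4","H4","H6","H3","H0","H6","H6","H0","H4","H0"]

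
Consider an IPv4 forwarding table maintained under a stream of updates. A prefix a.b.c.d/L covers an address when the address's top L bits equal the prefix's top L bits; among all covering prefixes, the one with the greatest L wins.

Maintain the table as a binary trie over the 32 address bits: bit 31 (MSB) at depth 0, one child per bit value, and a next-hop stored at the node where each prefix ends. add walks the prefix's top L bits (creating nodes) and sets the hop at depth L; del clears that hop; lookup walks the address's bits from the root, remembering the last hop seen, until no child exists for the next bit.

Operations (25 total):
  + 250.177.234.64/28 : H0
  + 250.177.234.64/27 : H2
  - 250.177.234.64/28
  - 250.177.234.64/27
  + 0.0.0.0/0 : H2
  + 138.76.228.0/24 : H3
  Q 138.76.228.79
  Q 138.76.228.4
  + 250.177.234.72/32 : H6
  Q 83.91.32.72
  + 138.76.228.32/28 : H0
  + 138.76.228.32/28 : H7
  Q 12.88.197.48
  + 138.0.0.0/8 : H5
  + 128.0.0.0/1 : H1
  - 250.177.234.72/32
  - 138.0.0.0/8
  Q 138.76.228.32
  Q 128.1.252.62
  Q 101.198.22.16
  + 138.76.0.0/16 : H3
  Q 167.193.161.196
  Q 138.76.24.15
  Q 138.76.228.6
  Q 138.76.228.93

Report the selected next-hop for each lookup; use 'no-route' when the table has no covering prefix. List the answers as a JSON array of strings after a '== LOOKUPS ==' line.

Trace:
  add 250.177.234.64/28 -> H0 at depth 28
  add 250.177.234.64/27 -> H2 at depth 27
  del 250.177.234.64/28 (clear depth 28)
  del 250.177.234.64/27 (clear depth 27)
  add 0.0.0.0/0 -> H2 at depth 0
  add 138.76.228.0/24 -> H3 at depth 24
  Q 138.76.228.79: descend 100010100100110011100100 ; hops seen [H2,H3] ; pick H3
  Q 138.76.228.4: descend 100010100100110011100100 ; hops seen [H2,H3] ; pick H3
  add 250.177.234.72/32 -> H6 at depth 32
  Q 83.91.32.72: descend ε ; hops seen [H2] ; pick H2
  add 138.76.228.32/28 -> H0 at depth 28
  add 138.76.228.32/28 -> H7 at depth 28
  Q 12.88.197.48: descend ε ; hops seen [H2] ; pick H2
  add 138.0.0.0/8 -> H5 at depth 8
  add 128.0.0.0/1 -> H1 at depth 1
  del 250.177.234.72/32 (clear depth 32)
  del 138.0.0.0/8 (clear depth 8)
  Q 138.76.228.32: descend 1000101001001100111001000010 ; hops seen [H2,H1,H3,H7] ; pick H7
  Q 128.1.252.62: descend 1000 ; hops seen [H2,H1] ; pick H1
  Q 101.198.22.16: descend ε ; hops seen [H2] ; pick H2
  add 138.76.0.0/16 -> H3 at depth 16
  Q 167.193.161.196: descend 10 ; hops seen [H2,H1] ; pick H1
  Q 138.76.24.15: descend 1000101001001100 ; hops seen [H2,H1,H3] ; pick H3
  Q 138.76.228.6: descend 10001010010011001110010000 ; hops seen [H2,H1,H3,H3] ; pick H3
  Q 138.76.228.93: descend 1000101001001100111001000 ; hops seen [H2,H1,H3,H3] ; pick H3

== LOOKUPS ==
["H3","H3","H2","H2","H7","H1","H2","H1","H3","H3","H3"]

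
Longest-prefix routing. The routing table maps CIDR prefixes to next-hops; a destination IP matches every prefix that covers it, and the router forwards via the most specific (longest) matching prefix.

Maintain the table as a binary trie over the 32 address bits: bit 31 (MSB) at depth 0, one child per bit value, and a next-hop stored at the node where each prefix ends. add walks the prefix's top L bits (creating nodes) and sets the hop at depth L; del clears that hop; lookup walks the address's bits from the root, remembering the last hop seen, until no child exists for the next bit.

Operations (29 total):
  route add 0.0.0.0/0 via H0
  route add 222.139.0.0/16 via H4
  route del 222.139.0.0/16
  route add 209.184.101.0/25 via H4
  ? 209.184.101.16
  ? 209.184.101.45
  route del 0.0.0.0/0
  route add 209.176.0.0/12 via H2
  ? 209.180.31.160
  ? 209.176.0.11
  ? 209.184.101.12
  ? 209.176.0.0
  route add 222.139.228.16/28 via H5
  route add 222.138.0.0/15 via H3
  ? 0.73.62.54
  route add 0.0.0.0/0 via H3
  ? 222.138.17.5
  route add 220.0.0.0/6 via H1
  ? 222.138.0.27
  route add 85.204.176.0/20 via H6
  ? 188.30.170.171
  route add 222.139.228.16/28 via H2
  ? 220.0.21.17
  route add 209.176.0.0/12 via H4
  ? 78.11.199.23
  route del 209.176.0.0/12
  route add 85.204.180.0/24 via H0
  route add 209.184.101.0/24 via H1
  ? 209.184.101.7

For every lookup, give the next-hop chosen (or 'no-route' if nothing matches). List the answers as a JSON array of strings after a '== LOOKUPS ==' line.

Process each operation:
  + 0.0.0.0/0 (H0) depth=0
  + 222.139.0.0/16 (H4) depth=16
  - 222.139.0.0/16 clear@16
  + 209.184.101.0/25 (H4) depth=25
  lookup 209.184.101.16: bits 1101000110111000011001010 walk d0:H0→d1:-→d2:-→d3:-→d4:-→d5:-→d6:-→d7:-→d8:-→d9:-→d10:-→d11:-→d12:-→d13:-→d14:-→d15:-→d16:-→d17:-→d18:-→d19:-→d20:-→d21:-→d22:-→d23:-→d24:-→d25:H4 -> H4
  lookup 209.184.101.45: bits 1101000110111000011001010 walk d0:H0→d1:-→d2:-→d3:-→d4:-→d5:-→d6:-→d7:-→d8:-→d9:-→d10:-→d11:-→d12:-→d13:-→d14:-→d15:-→d16:-→d17:-→d18:-→d19:-→d20:-→d21:-→d22:-→d23:-→d24:-→d25:H4 -> H4
  - 0.0.0.0/0 clear@0
  + 209.176.0.0/12 (H2) depth=12
  lookup 209.180.31.160: bits 110100011011 walk d0:-→d1:-→d2:-→d3:-→d4:-→d5:-→d6:-→d7:-→d8:-→d9:-→d10:-→d11:-→d12:H2 -> H2
  lookup 209.176.0.11: bits 110100011011 walk d0:-→d1:-→d2:-→d3:-→d4:-→d5:-→d6:-→d7:-→d8:-→d9:-→d10:-→d11:-→d12:H2 -> H2
  lookup 209.184.101.12: bits 1101000110111000011001010 walk d0:-→d1:-→d2:-→d3:-→d4:-→d5:-→d6:-→d7:-→d8:-→d9:-→d10:-→d11:-→d12:H2→d13:-→d14:-→d15:-→d16:-→d17:-→d18:-→d19:-→d20:-→d21:-→d22:-→d23:-→d24:-→d25:H4 -> H4
  lookup 209.176.0.0: bits 110100011011 walk d0:-→d1:-→d2:-→d3:-→d4:-→d5:-→d6:-→d7:-→d8:-→d9:-→d10:-→d11:-→d12:H2 -> H2
  + 222.139.228.16/28 (H5) depth=28
  + 222.138.0.0/15 (H3) depth=15
  lookup 0.73.62.54: bits ε walk d0:- -> no-route
  + 0.0.0.0/0 (H3) depth=0
  lookup 222.138.17.5: bits 110111101000101 walk d0:H3→d1:-→d2:-→d3:-→d4:-→d5:-→d6:-→d7:-→d8:-→d9:-→d10:-→d11:-→d12:-→d13:-→d14:-→d15:H3 -> H3
  + 220.0.0.0/6 (H1) depth=6
  lookup 222.138.0.27: bits 110111101000101 walk d0:H3→d1:-→d2:-→d3:-→d4:-→d5:-→d6:H1→d7:-→d8:-→d9:-→d10:-→d11:-→d12:-→d13:-→d14:-→d15:H3 -> H3
  + 85.204.176.0/20 (H6) depth=20
  lookup 188.30.170.171: bits 1 walk d0:H3→d1:- -> H3
  + 222.139.228.16/28 (H2) depth=28
  lookup 220.0.21.17: bits 110111 walk d0:H3→d1:-→d2:-→d3:-→d4:-→d5:-→d6:H1 -> H1
  + 209.176.0.0/12 (H4) depth=12
  lookup 78.11.199.23: bits 010 walk d0:H3→d1:-→d2:-→d3:- -> H3
  - 209.176.0.0/12 clear@12
  + 85.204.180.0/24 (H0) depth=24
  + 209.184.101.0/24 (H1) depth=24
  lookup 209.184.101.7: bits 1101000110111000011001010 walk d0:H3→d1:-→d2:-→d3:-→d4:-→d5:-→d6:-→d7:-→d8:-→d9:-→d10:-→d11:-→d12:-→d13:-→d14:-→d15:-→d16:-→d17:-→d18:-→d19:-→d20:-→d21:-→d22:-→d23:-→d24:H1→d25:H4 -> H4

== LOOKUPS ==
["H4","H4","H2","H2","H4","H2","no-route","H3","H3","H3","H1","H3","H4"]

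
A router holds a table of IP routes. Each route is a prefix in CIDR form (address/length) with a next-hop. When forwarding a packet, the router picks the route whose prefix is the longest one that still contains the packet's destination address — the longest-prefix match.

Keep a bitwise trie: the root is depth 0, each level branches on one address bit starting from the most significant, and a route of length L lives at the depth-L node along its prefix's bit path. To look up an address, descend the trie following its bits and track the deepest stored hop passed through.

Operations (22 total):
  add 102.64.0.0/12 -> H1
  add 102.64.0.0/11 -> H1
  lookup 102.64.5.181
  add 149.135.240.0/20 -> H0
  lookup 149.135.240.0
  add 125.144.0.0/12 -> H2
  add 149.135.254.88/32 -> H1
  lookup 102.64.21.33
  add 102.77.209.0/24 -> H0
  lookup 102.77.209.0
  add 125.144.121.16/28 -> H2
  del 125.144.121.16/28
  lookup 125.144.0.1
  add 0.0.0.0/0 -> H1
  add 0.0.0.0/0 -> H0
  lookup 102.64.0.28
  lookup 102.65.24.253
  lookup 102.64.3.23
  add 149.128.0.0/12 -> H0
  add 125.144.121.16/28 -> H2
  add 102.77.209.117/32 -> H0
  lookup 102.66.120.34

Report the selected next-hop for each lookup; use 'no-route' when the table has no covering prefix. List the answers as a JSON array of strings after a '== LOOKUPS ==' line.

Trace:
  + 102.64.0.0/12 (H1) depth=12
  + 102.64.0.0/11 (H1) depth=11
  lookup 102.64.5.181: bits 011001100100 walk d0:-→d1:-→d2:-→d3:-→d4:-→d5:-→d6:-→d7:-→d8:-→d9:-→d10:-→d11:H1→d12:H1 -> H1
  + 149.135.240.0/20 (H0) depth=20
  lookup 149.135.240.0: bits 10010101100001111111 walk d0:-→d1:-→d2:-→d3:-→d4:-→d5:-→d6:-→d7:-→d8:-→d9:-→d10:-→d11:-→d12:-→d13:-→d14:-→d15:-→d16:-→d17:-→d18:-→d19:-→d20:H0 -> H0
  + 125.144.0.0/12 (H2) depth=12
  + 149.135.254.88/32 (H1) depth=32
  lookup 102.64.21.33: bits 011001100100 walk d0:-→d1:-→d2:-→d3:-→d4:-→d5:-→d6:-→d7:-→d8:-→d9:-→d10:-→d11:H1→d12:H1 -> H1
  + 102.77.209.0/24 (H0) depth=24
  lookup 102.77.209.0: bits 011001100100110111010001 walk d0:-→d1:-→d2:-→d3:-→d4:-→d5:-→d6:-→d7:-→d8:-→d9:-→d10:-→d11:H1→d12:H1→d13:-→d14:-→d15:-→d16:-→d17:-→d18:-→d19:-→d20:-→d21:-→d22:-→d23:-→d24:H0 -> H0
  + 125.144.121.16/28 (H2) depth=28
  del 125.144.121.16/28 (clear depth 28)
  lookup 125.144.0.1: bits 01111101100100000 walk d0:-→d1:-→d2:-→d3:-→d4:-→d5:-→d6:-→d7:-→d8:-→d9:-→d10:-→d11:-→d12:H2→d13:-→d14:-→d15:-→d16:-→d17:- -> H2
  + 0.0.0.0/0 (H1) depth=0
  + 0.0.0.0/0 (H0) depth=0
  lookup 102.64.0.28: bits 011001100100 walk d0:H0→d1:-→d2:-→d3:-→d4:-→d5:-→d6:-→d7:-→d8:-→d9:-→d10:-→d11:H1→d12:H1 -> H1
  lookup 102.65.24.253: bits 011001100100 walk d0:H0→d1:-→d2:-→d3:-→d4:-→d5:-→d6:-→d7:-→d8:-→d9:-→d10:-→d11:H1→d12:H1 -> H1
  lookup 102.64.3.23: bits 011001100100 walk d0:H0→d1:-→d2:-→d3:-→d4:-→d5:-→d6:-→d7:-→d8:-→d9:-→d10:-→d11:H1→d12:H1 -> H1
  + 149.128.0.0/12 (H0) depth=12
  + 125.144.121.16/28 (H2) depth=28
  + 102.77.209.117/32 (H0) depth=32
  lookup 102.66.120.34: bits 011001100100 walk d0:H0→d1:-→d2:-→d3:-→d4:-→d5:-→d6:-→d7:-→d8:-→d9:-→d10:-→d11:H1→d12:H1 -> H1

== LOOKUPS ==
["H1","H0","H1","H0","H2","H1","H1","H1","H1"]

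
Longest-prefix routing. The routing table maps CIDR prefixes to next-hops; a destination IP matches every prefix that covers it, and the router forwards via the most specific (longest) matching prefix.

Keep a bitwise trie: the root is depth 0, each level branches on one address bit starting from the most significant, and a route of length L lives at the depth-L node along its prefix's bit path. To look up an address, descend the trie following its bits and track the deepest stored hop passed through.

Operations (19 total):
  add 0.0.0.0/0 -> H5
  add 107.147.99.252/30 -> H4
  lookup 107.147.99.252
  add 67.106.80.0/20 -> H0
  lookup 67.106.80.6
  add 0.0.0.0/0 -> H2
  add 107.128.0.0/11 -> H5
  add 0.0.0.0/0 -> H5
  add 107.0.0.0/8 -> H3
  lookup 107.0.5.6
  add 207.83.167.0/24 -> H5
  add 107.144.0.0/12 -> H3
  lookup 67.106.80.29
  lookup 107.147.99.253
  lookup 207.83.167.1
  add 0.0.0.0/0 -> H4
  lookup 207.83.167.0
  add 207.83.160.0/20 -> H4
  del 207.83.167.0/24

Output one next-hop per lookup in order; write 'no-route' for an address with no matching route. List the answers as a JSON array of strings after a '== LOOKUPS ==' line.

Trace:
  + 0.0.0.0/0 (H5) depth=0
  + 107.147.99.252/30 (H4) depth=30
  lookup 107.147.99.252: bits 011010111001001101100011111111 walk d0:H5→d1:-→d2:-→d3:-→d4:-→d5:-→d6:-→d7:-→d8:-→d9:-→d10:-→d11:-→d12:-→d13:-→d14:-→d15:-→d16:-→d17:-→d18:-→d19:-→d20:-→d21:-→d22:-→d23:-→d24:-→d25:-→d26:-→d27:-→d28:-→d29:-→d30:H4 -> H4
  + 67.106.80.0/20 (H0) depth=20
  lookup 67.106.80.6: bits 01000011011010100101 walk d0:H5→d1:-→d2:-→d3:-→d4:-→d5:-→d6:-→d7:-→d8:-→d9:-→d10:-→d11:-→d12:-→d13:-→d14:-→d15:-→d16:-→d17:-→d18:-→d19:-→d20:H0 -> H0
  + 0.0.0.0/0 (H2) depth=0
  + 107.128.0.0/11 (H5) depth=11
  + 0.0.0.0/0 (H5) depth=0
  + 107.0.0.0/8 (H3) depth=8
  lookup 107.0.5.6: bits 01101011 walk d0:H5→d1:-→d2:-→d3:-→d4:-→d5:-→d6:-→d7:-→d8:H3 -> H3
  + 207.83.167.0/24 (H5) depth=24
  + 107.144.0.0/12 (H3) depth=12
  lookup 67.106.80.29: bits 01000011011010100101 walk d0:H5→d1:-→d2:-→d3:-→d4:-→d5:-→d6:-→d7:-→d8:-→d9:-→d10:-→d11:-→d12:-→d13:-→d14:-→d15:-→d16:-→d17:-→d18:-→d19:-→d20:H0 -> H0
  lookup 107.147.99.253: bits 011010111001001101100011111111 walk d0:H5→d1:-→d2:-→d3:-→d4:-→d5:-→d6:-→d7:-→d8:H3→d9:-→d10:-→d11:H5→d12:H3→d13:-→d14:-→d15:-→d16:-→d17:-→d18:-→d19:-→d20:-→d21:-→d22:-→d23:-→d24:-→d25:-→d26:-→d27:-→d28:-→d29:-→d30:H4 -> H4
  lookup 207.83.167.1: bits 110011110101001110100111 walk d0:H5→d1:-→d2:-→d3:-→d4:-→d5:-→d6:-→d7:-→d8:-→d9:-→d10:-→d11:-→d12:-→d13:-→d14:-→d15:-→d16:-→d17:-→d18:-→d19:-→d20:-→d21:-→d22:-→d23:-→d24:H5 -> H5
  + 0.0.0.0/0 (H4) depth=0
  lookup 207.83.167.0: bits 110011110101001110100111 walk d0:H4→d1:-→d2:-→d3:-→d4:-→d5:-→d6:-→d7:-→d8:-→d9:-→d10:-→d11:-→d12:-→d13:-→d14:-→d15:-→d16:-→d17:-→d18:-→d19:-→d20:-→d21:-→d22:-→d23:-→d24:H5 -> H5
  + 207.83.160.0/20 (H4) depth=20
  - 207.83.167.0/24 clear@24

== LOOKUPS ==
["H4","H0","H3","H0","H4","H5","H5"]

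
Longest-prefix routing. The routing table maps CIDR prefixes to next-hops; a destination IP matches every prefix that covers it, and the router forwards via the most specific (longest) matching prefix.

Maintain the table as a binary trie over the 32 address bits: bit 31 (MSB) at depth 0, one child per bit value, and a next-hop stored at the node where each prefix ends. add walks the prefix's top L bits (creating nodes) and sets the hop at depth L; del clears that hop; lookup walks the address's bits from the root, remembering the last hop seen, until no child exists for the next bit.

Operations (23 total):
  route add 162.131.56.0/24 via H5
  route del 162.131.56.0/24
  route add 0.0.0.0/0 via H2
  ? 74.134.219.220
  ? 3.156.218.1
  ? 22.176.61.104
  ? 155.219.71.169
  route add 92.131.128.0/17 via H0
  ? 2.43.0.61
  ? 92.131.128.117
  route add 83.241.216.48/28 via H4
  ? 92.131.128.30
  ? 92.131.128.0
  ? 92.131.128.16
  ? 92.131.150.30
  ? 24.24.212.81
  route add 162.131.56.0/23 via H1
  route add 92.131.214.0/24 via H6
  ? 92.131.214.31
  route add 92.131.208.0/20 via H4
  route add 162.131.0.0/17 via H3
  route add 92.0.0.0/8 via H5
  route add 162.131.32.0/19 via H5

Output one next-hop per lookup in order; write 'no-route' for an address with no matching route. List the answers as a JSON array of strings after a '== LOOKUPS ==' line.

Trace:
  + 162.131.56.0/24 (H5) depth=24
  - 162.131.56.0/24 clear@24
  + 0.0.0.0/0 (H2) depth=0
  lookup 74.134.219.220: bits ε walk d0:H2 -> H2
  lookup 3.156.218.1: bits ε walk d0:H2 -> H2
  lookup 22.176.61.104: bits ε walk d0:H2 -> H2
  lookup 155.219.71.169: bits 10 walk d0:H2→d1:-→d2:- -> H2
  + 92.131.128.0/17 (H0) depth=17
  lookup 2.43.0.61: bits 0 walk d0:H2→d1:- -> H2
  lookup 92.131.128.117: bits 01011100100000111 walk d0:H2→d1:-→d2:-→d3:-→d4:-→d5:-→d6:-→d7:-→d8:-→d9:-→d10:-→d11:-→d12:-→d13:-→d14:-→d15:-→d16:-→d17:H0 -> H0
  + 83.241.216.48/28 (H4) depth=28
  lookup 92.131.128.30: bits 01011100100000111 walk d0:H2→d1:-→d2:-→d3:-→d4:-→d5:-→d6:-→d7:-→d8:-→d9:-→d10:-→d11:-→d12:-→d13:-→d14:-→d15:-→d16:-→d17:H0 -> H0
  lookup 92.131.128.0: bits 01011100100000111 walk d0:H2→d1:-→d2:-→d3:-→d4:-→d5:-→d6:-→d7:-→d8:-→d9:-→d10:-→d11:-→d12:-→d13:-→d14:-→d15:-→d16:-→d17:H0 -> H0
  lookup 92.131.128.16: bits 01011100100000111 walk d0:H2→d1:-→d2:-→d3:-→d4:-→d5:-→d6:-→d7:-→d8:-→d9:-→d10:-→d11:-→d12:-→d13:-→d14:-→d15:-→d16:-→d17:H0 -> H0
  lookup 92.131.150.30: bits 01011100100000111 walk d0:H2→d1:-→d2:-→d3:-→d4:-→d5:-→d6:-→d7:-→d8:-→d9:-→d10:-→d11:-→d12:-→d13:-→d14:-→d15:-→d16:-→d17:H0 -> H0
  lookup 24.24.212.81: bits 0 walk d0:H2→d1:- -> H2
  + 162.131.56.0/23 (H1) depth=23
  + 92.131.214.0/24 (H6) depth=24
  lookup 92.131.214.31: bits 010111001000001111010110 walk d0:H2→d1:-→d2:-→d3:-→d4:-→d5:-→d6:-→d7:-→d8:-→d9:-→d10:-→d11:-→d12:-→d13:-→d14:-→d15:-→d16:-→d17:H0→d18:-→d19:-→d20:-→d21:-→d22:-→d23:-→d24:H6 -> H6
  + 92.131.208.0/20 (H4) depth=20
  + 162.131.0.0/17 (H3) depth=17
  + 92.0.0.0/8 (H5) depth=8
  + 162.131.32.0/19 (H5) depth=19

== LOOKUPS ==
["H2","H2","H2","H2","H2","H0","H0","H0","H0","H0","H2","H6"]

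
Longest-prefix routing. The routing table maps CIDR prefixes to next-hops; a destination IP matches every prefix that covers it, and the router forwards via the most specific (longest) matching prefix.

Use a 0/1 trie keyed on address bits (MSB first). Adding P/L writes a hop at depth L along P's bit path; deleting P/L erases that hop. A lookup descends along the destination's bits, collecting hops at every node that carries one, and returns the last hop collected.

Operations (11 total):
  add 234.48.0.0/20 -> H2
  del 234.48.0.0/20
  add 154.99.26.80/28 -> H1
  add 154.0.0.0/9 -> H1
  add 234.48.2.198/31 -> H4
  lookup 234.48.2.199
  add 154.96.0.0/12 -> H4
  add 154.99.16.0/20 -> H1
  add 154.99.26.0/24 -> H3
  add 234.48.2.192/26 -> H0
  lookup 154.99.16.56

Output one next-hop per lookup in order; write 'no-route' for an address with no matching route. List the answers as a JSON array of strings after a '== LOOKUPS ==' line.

Process each operation:
  + 234.48.0.0/20 (H2) depth=20
  del 234.48.0.0/20 (clear depth 20)
  + 154.99.26.80/28 (H1) depth=28
  + 154.0.0.0/9 (H1) depth=9
  + 234.48.2.198/31 (H4) depth=31
  ? 234.48.2.199  path d0:-→d1:-→d2:-→d3:-→d4:-→d5:-→d6:-→d7:-→d8:-→d9:-→d10:-→d11:-→d12:-→d13:-→d14:-→d15:-→d16:-→d17:-→d18:-→d19:-→d20:-→d21:-→d22:-→d23:-→d24:-→d25:-→d26:-→d27:-→d28:-→d29:-→d30:-→d31:H4  best=H4
  + 154.96.0.0/12 (H4) depth=12
  + 154.99.16.0/20 (H1) depth=20
  + 154.99.26.0/24 (H3) depth=24
  + 234.48.2.192/26 (H0) depth=26
  ? 154.99.16.56  path d0:-→d1:-→d2:-→d3:-→d4:-→d5:-→d6:-→d7:-→d8:-→d9:H1→d10:-→d11:-→d12:H4→d13:-→d14:-→d15:-→d16:-→d17:-→d18:-→d19:-→d20:H1  best=H1

== LOOKUPS ==
["H4","H1"]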